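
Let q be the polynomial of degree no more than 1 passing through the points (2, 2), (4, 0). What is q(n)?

Write q(n) = an + b. Substituting each data point gives a linear system:
  2a + b = 2
  4a + b = 0
Solving the system yields a = -1, b = 4.
So q(n) = -n + 4.
Check: q(2) = 2. ✓

q(n) = -n + 4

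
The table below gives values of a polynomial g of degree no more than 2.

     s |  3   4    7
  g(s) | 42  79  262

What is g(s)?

Using the Lagrange interpolation formula with nodes 3, 4, 7:
  L_0(s) = (s - 4)(s - 7) / 4
  L_1(s) = (s - 3)(s - 7) / -3
  L_2(s) = (s - 3)(s - 4) / 12
Then g(s) = 42·L_0(s) + 79·L_1(s) + 262·L_2(s).
Expanding and collecting terms gives g(s) = 6s^2 - 5s + 3.
Check: g(7) = 262. ✓

g(s) = 6s^2 - 5s + 3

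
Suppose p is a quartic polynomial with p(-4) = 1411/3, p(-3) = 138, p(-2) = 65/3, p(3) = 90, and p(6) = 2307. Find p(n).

p(n) = 2n^4 - (1/3)n^3 - 5n^2 - 5n - 3

Using the Lagrange interpolation formula with nodes -4, -3, -2, 3, 6:
  L_0(n) = (n + 3)(n + 2)(n - 3)(n - 6) / 140
  L_1(n) = (n + 4)(n + 2)(n - 3)(n - 6) / -54
  L_2(n) = (n + 4)(n + 3)(n - 3)(n - 6) / 80
  L_3(n) = (n + 4)(n + 3)(n + 2)(n - 6) / -630
  L_4(n) = (n + 4)(n + 3)(n + 2)(n - 3) / 2160
Then p(n) = 1411/3·L_0(n) + 138·L_1(n) + 65/3·L_2(n) + 90·L_3(n) + 2307·L_4(n).
Expanding and collecting terms gives p(n) = 2n⁴ - (1/3)n³ - 5n² - 5n - 3.
Check: p(-3) = 138. ✓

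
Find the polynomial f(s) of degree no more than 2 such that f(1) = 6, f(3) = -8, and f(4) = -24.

f(s) = -3s^2 + 5s + 4

Write f(s) = as^2 + bs + c. Substituting each data point gives a linear system:
  a + b + c = 6
  9a + 3b + c = -8
  16a + 4b + c = -24
Solving the system yields a = -3, b = 5, c = 4.
So f(s) = -3s^2 + 5s + 4.
Check: f(3) = -8. ✓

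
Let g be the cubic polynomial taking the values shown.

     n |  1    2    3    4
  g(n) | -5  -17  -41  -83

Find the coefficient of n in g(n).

Write g(n) = an^3 + bn^2 + cn + d. Substituting each data point gives a linear system:
  a + b + c + d = -5
  8a + 4b + 2c + d = -17
  27a + 9b + 3c + d = -41
  64a + 16b + 4c + d = -83
Solving the system yields a = -1, b = 0, c = -5, d = 1.
So g(n) = -n³ - 5n + 1.
The coefficient of n is -5.

-5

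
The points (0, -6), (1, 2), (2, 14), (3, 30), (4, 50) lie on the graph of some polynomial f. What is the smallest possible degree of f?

2

Forward differences of the values at n = 0, 1, 2, 3, 4:
  f  : -6  2  14  30  50
  Δ  : 8  12  16  20
  Δ^2: 4  4  4
  Δ^3: 0  0
  Δ^4: 0
The second differences are constant (4) and nonzero, while all higher differences vanish, so the minimal degree is 2.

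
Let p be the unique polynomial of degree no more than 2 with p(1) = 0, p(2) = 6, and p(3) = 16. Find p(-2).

6

Write p(t) = at^2 + bt + c. Substituting each data point gives a linear system:
  a + b + c = 0
  4a + 2b + c = 6
  9a + 3b + c = 16
Solving the system yields a = 2, b = 0, c = -2.
So p(t) = 2t^2 - 2.
Then p(-2) = 6.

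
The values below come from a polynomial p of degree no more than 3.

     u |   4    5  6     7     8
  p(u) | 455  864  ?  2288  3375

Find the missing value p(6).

On equispaced nodes a degree-3 polynomial has vanishing fourth forward difference, so
  p(4) - 4·p(5) + 6·p(6) - 4·p(7) + p(8) = 0.
Substituting the known values and solving for p(6):
  6·p(6) = 8778
  p(6) = 1463.

1463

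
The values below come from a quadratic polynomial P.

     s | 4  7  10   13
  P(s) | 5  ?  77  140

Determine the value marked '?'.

32

The 3 known points determine the degree-2 polynomial uniquely.
Write P(s) = as^2 + bs + c. Substituting each data point gives a linear system:
  16a + 4b + c = 5
  100a + 10b + c = 77
  169a + 13b + c = 140
Solving the system yields a = 1, b = -2, c = -3.
So P(s) = s^2 - 2s - 3.
Then P(7) = 32.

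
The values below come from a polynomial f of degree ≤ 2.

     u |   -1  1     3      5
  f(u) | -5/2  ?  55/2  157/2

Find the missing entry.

The 3 known points determine the degree-2 polynomial uniquely.
Write f(u) = au^2 + bu + c. Substituting each data point gives a linear system:
  a - b + c = -5/2
  9a + 3b + c = 55/2
  25a + 5b + c = 157/2
Solving the system yields a = 3, b = 3/2, c = -4.
So f(u) = 3u^2 + (3/2)u - 4.
Then f(1) = 1/2.

1/2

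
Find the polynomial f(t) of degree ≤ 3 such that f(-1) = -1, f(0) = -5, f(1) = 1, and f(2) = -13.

f(t) = -5t^3 + 5t^2 + 6t - 5

Write f(t) = at^3 + bt^2 + ct + d. Substituting each data point gives a linear system:
  -a + b - c + d = -1
  d = -5
  a + b + c + d = 1
  8a + 4b + 2c + d = -13
Solving the system yields a = -5, b = 5, c = 6, d = -5.
So f(t) = -5t³ + 5t² + 6t - 5.
Check: f(-1) = -1. ✓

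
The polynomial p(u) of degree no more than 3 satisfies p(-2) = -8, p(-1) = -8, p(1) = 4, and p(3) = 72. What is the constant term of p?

-6

Write p(u) = au^3 + bu^2 + cu + d. Substituting each data point gives a linear system:
  -8a + 4b - 2c + d = -8
  -a + b - c + d = -8
  a + b + c + d = 4
  27a + 9b + 3c + d = 72
Solving the system yields a = 1, b = 4, c = 5, d = -6.
So p(u) = u^3 + 4u^2 + 5u - 6.
The constant term is -6.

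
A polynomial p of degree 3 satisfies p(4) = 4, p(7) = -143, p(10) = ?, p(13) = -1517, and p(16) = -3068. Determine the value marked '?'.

The 4 known points determine the degree-3 polynomial uniquely.
Write p(x) = ax^3 + bx^2 + cx + d. Substituting each data point gives a linear system:
  64a + 16b + 4c + d = 4
  343a + 49b + 7c + d = -143
  2197a + 169b + 13c + d = -1517
  4096a + 256b + 16c + d = -3068
Solving the system yields a = -1, b = 4, c = 0, d = 4.
So p(x) = -x^3 + 4x^2 + 4.
Then p(10) = -596.

-596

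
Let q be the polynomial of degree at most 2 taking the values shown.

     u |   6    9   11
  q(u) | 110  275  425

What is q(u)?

Using the Lagrange interpolation formula with nodes 6, 9, 11:
  L_0(u) = (u - 9)(u - 11) / 15
  L_1(u) = (u - 6)(u - 11) / -6
  L_2(u) = (u - 6)(u - 9) / 10
Then q(u) = 110·L_0(u) + 275·L_1(u) + 425·L_2(u).
Expanding and collecting terms gives q(u) = 4u² - 5u - 4.
Check: q(11) = 425. ✓

q(u) = 4u^2 - 5u - 4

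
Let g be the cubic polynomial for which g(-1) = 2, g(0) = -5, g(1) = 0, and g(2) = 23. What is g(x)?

g(x) = x^3 + 6x^2 - 2x - 5

Write g(x) = ax^3 + bx^2 + cx + d. Substituting each data point gives a linear system:
  -a + b - c + d = 2
  d = -5
  a + b + c + d = 0
  8a + 4b + 2c + d = 23
Solving the system yields a = 1, b = 6, c = -2, d = -5.
So g(x) = x^3 + 6x^2 - 2x - 5.
Check: g(-1) = 2. ✓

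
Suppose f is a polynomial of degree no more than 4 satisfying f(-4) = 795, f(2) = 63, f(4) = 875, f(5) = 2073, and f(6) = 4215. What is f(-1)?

15

Write f(u) = au^4 + bu^3 + cu^2 + du + e. Substituting each data point gives a linear system:
  256a - 64b + 16c - 4d + e = 795
  16a + 8b + 4c + 2d + e = 63
  256a + 64b + 16c + 4d + e = 875
  625a + 125b + 25c + 5d + e = 2073
  1296a + 216b + 36c + 6d + e = 4215
Solving the system yields a = 3, b = 1, c = 4, d = -6, e = 3.
So f(u) = 3u⁴ + u³ + 4u² - 6u + 3.
Then f(-1) = 15.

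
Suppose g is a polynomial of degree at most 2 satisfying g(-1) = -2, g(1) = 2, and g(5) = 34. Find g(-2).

-1

Using the Lagrange interpolation formula with nodes -1, 1, 5:
  L_0(t) = (t - 1)(t - 5) / 12
  L_1(t) = (t + 1)(t - 5) / -8
  L_2(t) = (t + 1)(t - 1) / 24
Then g(t) = -2·L_0(t) + 2·L_1(t) + 34·L_2(t).
Expanding and collecting terms gives g(t) = t² + 2t - 1.
Evaluating at t = -2: g(-2) = -1.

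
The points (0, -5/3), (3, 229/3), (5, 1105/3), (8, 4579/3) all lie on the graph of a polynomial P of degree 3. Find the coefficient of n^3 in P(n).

3

Write P(n) = an^3 + bn^2 + cn + d. Substituting each data point gives a linear system:
  d = -5/3
  27a + 9b + 3c + d = 229/3
  125a + 25b + 5c + d = 1105/3
  512a + 64b + 8c + d = 4579/3
Solving the system yields a = 3, b = 0, c = -1, d = -5/3.
So P(n) = 3n³ - n - 5/3.
The leading coefficient is 3.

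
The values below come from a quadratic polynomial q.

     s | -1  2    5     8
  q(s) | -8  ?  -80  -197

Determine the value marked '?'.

On equispaced nodes a degree-2 polynomial has vanishing third forward difference, so
  - q(-1) + 3·q(2) - 3·q(5) + q(8) = 0.
Substituting the known values and solving for q(2):
  3·q(2) = -51
  q(2) = -17.

-17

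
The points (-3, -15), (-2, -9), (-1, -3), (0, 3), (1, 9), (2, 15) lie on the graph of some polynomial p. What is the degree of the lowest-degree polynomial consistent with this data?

1

Forward differences of the values at t = -3, -2, -1, 0, 1, 2:
  p  : -15  -9  -3  3  9  15
  Δ  : 6  6  6  6  6
  Δ^2: 0  0  0  0
  Δ^3: 0  0  0
  Δ^4: 0  0
  Δ^5: 0
The first differences are constant (6) and nonzero, while all higher differences vanish, so the minimal degree is 1.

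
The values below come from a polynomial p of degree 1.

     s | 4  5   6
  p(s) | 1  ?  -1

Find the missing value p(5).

0

On equispaced nodes a degree-1 polynomial has vanishing second forward difference, so
  p(4) - 2·p(5) + p(6) = 0.
Substituting the known values and solving for p(5):
  -2·p(5) = 0
  p(5) = 0.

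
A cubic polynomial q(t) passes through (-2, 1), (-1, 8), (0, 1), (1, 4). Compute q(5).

Forward differences of the values at t = -2, -1, 0, 1:
  q  : 1  8  1  4
  Δ  : 7  -7  3
  Δ^2: -14  10
  Δ^3: 24
The third differences are constant, confirming degree 3.
Interpolating (Newton forward form) and evaluating at t = 5 gives q(5) = 596.

596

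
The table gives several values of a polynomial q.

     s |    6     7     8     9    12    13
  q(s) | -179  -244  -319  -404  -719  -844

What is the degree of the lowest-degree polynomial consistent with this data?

2

Divided differences on the nodes 6, 7, 8, 9, 12, 13:
  order 0: -179  -244  -319  -404  -719  -844
  order 1: -65  -75  -85  -105  -125
  order 2: -5  -5  -5  -5
  order 3: 0  0  0
  order 4: 0  0
  order 5: 0
The order-2 divided differences are all -5 (nonzero) and every higher order vanishes, so the data lies on a polynomial of degree exactly 2.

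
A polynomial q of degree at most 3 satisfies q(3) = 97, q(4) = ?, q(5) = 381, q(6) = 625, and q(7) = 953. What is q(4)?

On equispaced nodes a degree-3 polynomial has vanishing fourth forward difference, so
  q(3) - 4·q(4) + 6·q(5) - 4·q(6) + q(7) = 0.
Substituting the known values and solving for q(4):
  -4·q(4) = -836
  q(4) = 209.

209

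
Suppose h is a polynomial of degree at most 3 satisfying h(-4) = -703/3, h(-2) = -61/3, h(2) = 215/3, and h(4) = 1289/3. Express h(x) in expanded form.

h(x) = 5x^3 + 6x^2 + 3x + 5/3

Write h(x) = ax^3 + bx^2 + cx + d. Substituting each data point gives a linear system:
  -64a + 16b - 4c + d = -703/3
  -8a + 4b - 2c + d = -61/3
  8a + 4b + 2c + d = 215/3
  64a + 16b + 4c + d = 1289/3
Solving the system yields a = 5, b = 6, c = 3, d = 5/3.
So h(x) = 5x^3 + 6x^2 + 3x + 5/3.
Check: h(4) = 1289/3. ✓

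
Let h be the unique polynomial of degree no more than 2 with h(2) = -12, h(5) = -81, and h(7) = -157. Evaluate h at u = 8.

Using the Lagrange interpolation formula with nodes 2, 5, 7:
  L_0(u) = (u - 5)(u - 7) / 15
  L_1(u) = (u - 2)(u - 7) / -6
  L_2(u) = (u - 2)(u - 5) / 10
Then h(u) = -12·L_0(u) - 81·L_1(u) - 157·L_2(u).
Expanding and collecting terms gives h(u) = -3u^2 - 2u + 4.
Evaluating at u = 8: h(8) = -204.

-204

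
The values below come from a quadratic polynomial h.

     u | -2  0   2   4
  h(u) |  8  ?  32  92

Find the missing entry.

4

The 3 known points determine the degree-2 polynomial uniquely.
Write h(u) = au^2 + bu + c. Substituting each data point gives a linear system:
  4a - 2b + c = 8
  4a + 2b + c = 32
  16a + 4b + c = 92
Solving the system yields a = 4, b = 6, c = 4.
So h(u) = 4u² + 6u + 4.
Then h(0) = 4.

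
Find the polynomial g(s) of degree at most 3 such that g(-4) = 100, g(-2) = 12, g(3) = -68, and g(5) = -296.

Using the Lagrange interpolation formula with nodes -4, -2, 3, 5:
  L_0(s) = (s + 2)(s - 3)(s - 5) / -126
  L_1(s) = (s + 4)(s - 3)(s - 5) / 70
  L_2(s) = (s + 4)(s + 2)(s - 5) / -70
  L_3(s) = (s + 4)(s + 2)(s - 3) / 126
Then g(s) = 100·L_0(s) + 12·L_1(s) - 68·L_2(s) - 296·L_3(s).
Expanding and collecting terms gives g(s) = -2s^3 - 2s^2 + 4.
Check: g(5) = -296. ✓

g(s) = -2s^3 - 2s^2 + 4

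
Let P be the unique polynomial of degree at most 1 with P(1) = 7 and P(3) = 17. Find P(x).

Write P(x) = ax + b. Substituting each data point gives a linear system:
  a + b = 7
  3a + b = 17
Solving the system yields a = 5, b = 2.
So P(x) = 5x + 2.
Check: P(3) = 17. ✓

P(x) = 5x + 2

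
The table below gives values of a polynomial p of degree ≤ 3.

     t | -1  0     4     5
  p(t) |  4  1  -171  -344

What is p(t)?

p(t) = -3t^3 + t^2 + t + 1

Using the Lagrange interpolation formula with nodes -1, 0, 4, 5:
  L_0(t) = t(t - 4)(t - 5) / -30
  L_1(t) = (t + 1)(t - 4)(t - 5) / 20
  L_2(t) = (t + 1)t(t - 5) / -20
  L_3(t) = (t + 1)t(t - 4) / 30
Then p(t) = 4·L_0(t) + 1·L_1(t) - 171·L_2(t) - 344·L_3(t).
Expanding and collecting terms gives p(t) = -3t^3 + t^2 + t + 1.
Check: p(-1) = 4. ✓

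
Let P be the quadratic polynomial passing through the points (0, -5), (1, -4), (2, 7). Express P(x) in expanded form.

P(x) = 5x^2 - 4x - 5

Write P(x) = ax^2 + bx + c. Substituting each data point gives a linear system:
  c = -5
  a + b + c = -4
  4a + 2b + c = 7
Solving the system yields a = 5, b = -4, c = -5.
So P(x) = 5x^2 - 4x - 5.
Check: P(2) = 7. ✓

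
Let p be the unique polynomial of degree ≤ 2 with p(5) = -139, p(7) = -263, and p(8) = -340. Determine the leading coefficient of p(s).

Write p(s) = as^2 + bs + c. Substituting each data point gives a linear system:
  25a + 5b + c = -139
  49a + 7b + c = -263
  64a + 8b + c = -340
Solving the system yields a = -5, b = -2, c = -4.
So p(s) = -5s^2 - 2s - 4.
The leading coefficient is -5.

-5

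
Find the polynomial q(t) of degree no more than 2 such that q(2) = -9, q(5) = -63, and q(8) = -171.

q(t) = -3t^2 + 3t - 3

Write q(t) = at^2 + bt + c. Substituting each data point gives a linear system:
  4a + 2b + c = -9
  25a + 5b + c = -63
  64a + 8b + c = -171
Solving the system yields a = -3, b = 3, c = -3.
So q(t) = -3t^2 + 3t - 3.
Check: q(2) = -9. ✓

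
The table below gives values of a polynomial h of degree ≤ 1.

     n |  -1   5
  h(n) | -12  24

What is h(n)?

h(n) = 6n - 6

Write h(n) = an + b. Substituting each data point gives a linear system:
  -a + b = -12
  5a + b = 24
Solving the system yields a = 6, b = -6.
So h(n) = 6n - 6.
Check: h(5) = 24. ✓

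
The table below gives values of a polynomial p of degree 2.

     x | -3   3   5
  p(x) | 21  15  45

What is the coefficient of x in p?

-1

Write p(x) = ax^2 + bx + c. Substituting each data point gives a linear system:
  9a - 3b + c = 21
  9a + 3b + c = 15
  25a + 5b + c = 45
Solving the system yields a = 2, b = -1, c = 0.
So p(x) = 2x^2 - x.
The coefficient of x is -1.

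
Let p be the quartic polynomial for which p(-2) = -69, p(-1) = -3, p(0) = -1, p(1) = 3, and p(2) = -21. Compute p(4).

-753

Write p(s) = as^4 + bs^3 + cs^2 + ds + e. Substituting each data point gives a linear system:
  16a - 8b + 4c - 2d + e = -69
  a - b + c - d + e = -3
  e = -1
  a + b + c + d + e = 3
  16a + 8b + 4c + 2d + e = -21
Solving the system yields a = -4, b = 3, c = 5, d = 0, e = -1.
So p(s) = -4s^4 + 3s^3 + 5s^2 - 1.
Then p(4) = -753.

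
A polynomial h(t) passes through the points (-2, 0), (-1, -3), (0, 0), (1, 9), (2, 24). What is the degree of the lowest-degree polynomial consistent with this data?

2

Forward differences of the values at t = -2, -1, 0, 1, 2:
  h  : 0  -3  0  9  24
  Δ  : -3  3  9  15
  Δ^2: 6  6  6
  Δ^3: 0  0
  Δ^4: 0
The second differences are constant (6) and nonzero, while all higher differences vanish, so the minimal degree is 2.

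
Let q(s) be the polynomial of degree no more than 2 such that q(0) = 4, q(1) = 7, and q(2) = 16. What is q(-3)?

Forward differences of the values at s = 0, 1, 2:
  q  : 4  7  16
  Δ  : 3  9
  Δ^2: 6
The second differences are constant, confirming degree 2.
Interpolating (Newton forward form) and evaluating at s = -3 gives q(-3) = 31.

31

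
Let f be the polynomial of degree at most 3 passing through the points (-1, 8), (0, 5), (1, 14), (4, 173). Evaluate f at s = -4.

29

Write f(s) = as^3 + bs^2 + cs + d. Substituting each data point gives a linear system:
  -a + b - c + d = 8
  d = 5
  a + b + c + d = 14
  64a + 16b + 4c + d = 173
Solving the system yields a = 1, b = 6, c = 2, d = 5.
So f(s) = s³ + 6s² + 2s + 5.
Then f(-4) = 29.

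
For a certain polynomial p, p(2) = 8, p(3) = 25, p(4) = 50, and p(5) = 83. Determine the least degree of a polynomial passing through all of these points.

2

Forward differences of the values at n = 2, 3, 4, 5:
  p  : 8  25  50  83
  Δ  : 17  25  33
  Δ^2: 8  8
  Δ^3: 0
The second differences are constant (8) and nonzero, while all higher differences vanish, so the minimal degree is 2.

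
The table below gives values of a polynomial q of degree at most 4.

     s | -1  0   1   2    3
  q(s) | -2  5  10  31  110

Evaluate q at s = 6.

Using the Lagrange interpolation formula with nodes -1, 0, 1, 2, 3:
  L_0(s) = s(s - 1)(s - 2)(s - 3) / 24
  L_1(s) = (s + 1)(s - 1)(s - 2)(s - 3) / -6
  L_2(s) = (s + 1)s(s - 2)(s - 3) / 4
  L_3(s) = (s + 1)s(s - 1)(s - 3) / -6
  L_4(s) = (s + 1)s(s - 1)(s - 2) / 24
Then q(s) = -2·L_0(s) + 5·L_1(s) + 10·L_2(s) + 31·L_3(s) + 110·L_4(s).
Expanding and collecting terms gives q(s) = s⁴ + s³ - 2s² + 5s + 5.
Evaluating at s = 6: q(6) = 1475.

1475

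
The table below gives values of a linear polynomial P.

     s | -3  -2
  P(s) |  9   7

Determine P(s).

Write P(s) = as + b. Substituting each data point gives a linear system:
  -3a + b = 9
  -2a + b = 7
Solving the system yields a = -2, b = 3.
So P(s) = -2s + 3.
Check: P(-2) = 7. ✓

P(s) = -2s + 3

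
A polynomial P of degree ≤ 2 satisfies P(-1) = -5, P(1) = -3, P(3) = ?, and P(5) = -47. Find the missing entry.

On equispaced nodes a degree-2 polynomial has vanishing third forward difference, so
  - P(-1) + 3·P(1) - 3·P(3) + P(5) = 0.
Substituting the known values and solving for P(3):
  -3·P(3) = 51
  P(3) = -17.

-17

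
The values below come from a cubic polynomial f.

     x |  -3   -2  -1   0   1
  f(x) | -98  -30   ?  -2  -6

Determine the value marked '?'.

-4

The 4 known points determine the degree-3 polynomial uniquely.
Write f(x) = ax^3 + bx^2 + cx + d. Substituting each data point gives a linear system:
  -27a + 9b - 3c + d = -98
  -8a + 4b - 2c + d = -30
  d = -2
  a + b + c + d = -6
Solving the system yields a = 3, b = -3, c = -4, d = -2.
So f(x) = 3x^3 - 3x^2 - 4x - 2.
Then f(-1) = -4.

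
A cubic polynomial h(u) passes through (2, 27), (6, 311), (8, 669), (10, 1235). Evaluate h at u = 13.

Using the Lagrange interpolation formula with nodes 2, 6, 8, 10:
  L_0(u) = (u - 6)(u - 8)(u - 10) / -192
  L_1(u) = (u - 2)(u - 8)(u - 10) / 32
  L_2(u) = (u - 2)(u - 6)(u - 10) / -24
  L_3(u) = (u - 2)(u - 6)(u - 8) / 64
Then h(u) = 27·L_0(u) + 311·L_1(u) + 669·L_2(u) + 1235·L_3(u).
Expanding and collecting terms gives h(u) = u³ + 2u² + 3u + 5.
Evaluating at u = 13: h(13) = 2579.

2579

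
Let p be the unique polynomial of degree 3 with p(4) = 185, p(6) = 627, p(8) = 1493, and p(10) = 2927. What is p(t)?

p(t) = 3t^3 - t^2 + 3t - 3

Using the Lagrange interpolation formula with nodes 4, 6, 8, 10:
  L_0(t) = (t - 6)(t - 8)(t - 10) / -48
  L_1(t) = (t - 4)(t - 8)(t - 10) / 16
  L_2(t) = (t - 4)(t - 6)(t - 10) / -16
  L_3(t) = (t - 4)(t - 6)(t - 8) / 48
Then p(t) = 185·L_0(t) + 627·L_1(t) + 1493·L_2(t) + 2927·L_3(t).
Expanding and collecting terms gives p(t) = 3t^3 - t^2 + 3t - 3.
Check: p(10) = 2927. ✓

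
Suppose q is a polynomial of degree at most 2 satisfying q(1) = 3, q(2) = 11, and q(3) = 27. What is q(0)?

3

Write q(u) = au^2 + bu + c. Substituting each data point gives a linear system:
  a + b + c = 3
  4a + 2b + c = 11
  9a + 3b + c = 27
Solving the system yields a = 4, b = -4, c = 3.
So q(u) = 4u^2 - 4u + 3.
Then q(0) = 3.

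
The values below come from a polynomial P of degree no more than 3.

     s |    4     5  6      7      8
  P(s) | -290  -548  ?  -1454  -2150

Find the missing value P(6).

-928

The 4 known points determine the degree-3 polynomial uniquely.
Write P(s) = as^3 + bs^2 + cs + d. Substituting each data point gives a linear system:
  64a + 16b + 4c + d = -290
  125a + 25b + 5c + d = -548
  343a + 49b + 7c + d = -1454
  512a + 64b + 8c + d = -2150
Solving the system yields a = -4, b = -1, c = -5, d = 2.
So P(s) = -4s³ - s² - 5s + 2.
Then P(6) = -928.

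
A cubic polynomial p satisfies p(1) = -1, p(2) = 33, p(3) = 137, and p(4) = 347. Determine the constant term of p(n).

Write p(n) = an^3 + bn^2 + cn + d. Substituting each data point gives a linear system:
  a + b + c + d = -1
  8a + 4b + 2c + d = 33
  27a + 9b + 3c + d = 137
  64a + 16b + 4c + d = 347
Solving the system yields a = 6, b = -1, c = -5, d = -1.
So p(n) = 6n^3 - n^2 - 5n - 1.
The constant term is -1.

-1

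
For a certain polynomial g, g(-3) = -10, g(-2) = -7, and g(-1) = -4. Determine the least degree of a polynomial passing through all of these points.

Forward differences of the values at x = -3, -2, -1:
  g  : -10  -7  -4
  Δ  : 3  3
  Δ^2: 0
The first differences are constant (3) and nonzero, while all higher differences vanish, so the minimal degree is 1.

1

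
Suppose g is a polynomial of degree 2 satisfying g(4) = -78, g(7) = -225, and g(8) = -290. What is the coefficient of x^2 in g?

Write g(x) = ax^2 + bx + c. Substituting each data point gives a linear system:
  16a + 4b + c = -78
  49a + 7b + c = -225
  64a + 8b + c = -290
Solving the system yields a = -4, b = -5, c = 6.
So g(x) = -4x^2 - 5x + 6.
The leading coefficient is -4.

-4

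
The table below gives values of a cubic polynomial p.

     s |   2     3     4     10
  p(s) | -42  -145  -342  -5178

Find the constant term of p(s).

2

Write p(s) = as^3 + bs^2 + cs + d. Substituting each data point gives a linear system:
  8a + 4b + 2c + d = -42
  27a + 9b + 3c + d = -145
  64a + 16b + 4c + d = -342
  1000a + 100b + 10c + d = -5178
Solving the system yields a = -5, b = -2, c = 2, d = 2.
So p(s) = -5s^3 - 2s^2 + 2s + 2.
The constant term is 2.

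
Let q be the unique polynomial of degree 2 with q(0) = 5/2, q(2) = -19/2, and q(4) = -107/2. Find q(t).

q(t) = -4t^2 + 2t + 5/2

Using the Lagrange interpolation formula with nodes 0, 2, 4:
  L_0(t) = (t - 2)(t - 4) / 8
  L_1(t) = t(t - 4) / -4
  L_2(t) = t(t - 2) / 8
Then q(t) = 5/2·L_0(t) - 19/2·L_1(t) - 107/2·L_2(t).
Expanding and collecting terms gives q(t) = -4t^2 + 2t + 5/2.
Check: q(0) = 5/2. ✓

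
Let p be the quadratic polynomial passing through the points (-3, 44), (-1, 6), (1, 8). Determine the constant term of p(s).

2

Write p(s) = as^2 + bs + c. Substituting each data point gives a linear system:
  9a - 3b + c = 44
  a - b + c = 6
  a + b + c = 8
Solving the system yields a = 5, b = 1, c = 2.
So p(s) = 5s^2 + s + 2.
The constant term is 2.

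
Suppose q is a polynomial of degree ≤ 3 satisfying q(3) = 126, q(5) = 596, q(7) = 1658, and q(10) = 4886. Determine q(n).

Write q(n) = an^3 + bn^2 + cn + d. Substituting each data point gives a linear system:
  27a + 9b + 3c + d = 126
  125a + 25b + 5c + d = 596
  343a + 49b + 7c + d = 1658
  1000a + 100b + 10c + d = 4886
Solving the system yields a = 5, b = -1, c = -2, d = 6.
So q(n) = 5n³ - n² - 2n + 6.
Check: q(3) = 126. ✓

q(n) = 5n^3 - n^2 - 2n + 6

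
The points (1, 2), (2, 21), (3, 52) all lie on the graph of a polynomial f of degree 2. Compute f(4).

95

Using the Lagrange interpolation formula with nodes 1, 2, 3:
  L_0(u) = (u - 2)(u - 3) / 2
  L_1(u) = (u - 1)(u - 3) / -1
  L_2(u) = (u - 1)(u - 2) / 2
Then f(u) = 2·L_0(u) + 21·L_1(u) + 52·L_2(u).
Expanding and collecting terms gives f(u) = 6u^2 + u - 5.
Evaluating at u = 4: f(4) = 95.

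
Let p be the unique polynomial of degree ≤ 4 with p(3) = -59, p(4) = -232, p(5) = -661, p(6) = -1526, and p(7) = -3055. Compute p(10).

-14626

Write p(u) = au^4 + bu^3 + cu^2 + du + e. Substituting each data point gives a linear system:
  81a + 27b + 9c + 3d + e = -59
  256a + 64b + 16c + 4d + e = -232
  625a + 125b + 25c + 5d + e = -661
  1296a + 216b + 36c + 6d + e = -1526
  2401a + 343b + 49c + 7d + e = -3055
Solving the system yields a = -2, b = 6, c = -6, d = -3, e = 4.
So p(u) = -2u^4 + 6u^3 - 6u^2 - 3u + 4.
Then p(10) = -14626.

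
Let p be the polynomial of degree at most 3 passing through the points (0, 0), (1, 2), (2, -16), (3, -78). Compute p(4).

-208

Write p(u) = au^3 + bu^2 + cu + d. Substituting each data point gives a linear system:
  d = 0
  a + b + c + d = 2
  8a + 4b + 2c + d = -16
  27a + 9b + 3c + d = -78
Solving the system yields a = -4, b = 2, c = 4, d = 0.
So p(u) = -4u³ + 2u² + 4u.
Then p(4) = -208.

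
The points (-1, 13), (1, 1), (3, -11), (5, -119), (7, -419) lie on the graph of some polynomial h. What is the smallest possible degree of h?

3

Forward differences of the values at s = -1, 1, 3, 5, 7:
  h  : 13  1  -11  -119  -419
  Δ  : -12  -12  -108  -300
  Δ^2: 0  -96  -192
  Δ^3: -96  -96
  Δ^4: 0
The third differences are constant (-96) and nonzero, while all higher differences vanish, so the minimal degree is 3.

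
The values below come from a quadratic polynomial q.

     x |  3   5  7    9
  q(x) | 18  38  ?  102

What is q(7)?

66

On equispaced nodes a degree-2 polynomial has vanishing third forward difference, so
  - q(3) + 3·q(5) - 3·q(7) + q(9) = 0.
Substituting the known values and solving for q(7):
  -3·q(7) = -198
  q(7) = 66.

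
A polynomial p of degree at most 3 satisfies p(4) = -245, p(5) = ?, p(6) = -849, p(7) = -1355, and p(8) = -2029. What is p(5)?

-487

The 4 known points determine the degree-3 polynomial uniquely.
Write p(n) = an^3 + bn^2 + cn + d. Substituting each data point gives a linear system:
  64a + 16b + 4c + d = -245
  216a + 36b + 6c + d = -849
  343a + 49b + 7c + d = -1355
  512a + 64b + 8c + d = -2029
Solving the system yields a = -4, b = 0, c = 2, d = 3.
So p(n) = -4n³ + 2n + 3.
Then p(5) = -487.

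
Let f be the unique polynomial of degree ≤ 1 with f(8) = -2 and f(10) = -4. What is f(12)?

-6

Write f(s) = as + b. Substituting each data point gives a linear system:
  8a + b = -2
  10a + b = -4
Solving the system yields a = -1, b = 6.
So f(s) = -s + 6.
Then f(12) = -6.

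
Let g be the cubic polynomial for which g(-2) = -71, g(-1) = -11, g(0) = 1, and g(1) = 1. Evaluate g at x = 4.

289

Write g(x) = ax^3 + bx^2 + cx + d. Substituting each data point gives a linear system:
  -8a + 4b - 2c + d = -71
  -a + b - c + d = -11
  d = 1
  a + b + c + d = 1
Solving the system yields a = 6, b = -6, c = 0, d = 1.
So g(x) = 6x^3 - 6x^2 + 1.
Then g(4) = 289.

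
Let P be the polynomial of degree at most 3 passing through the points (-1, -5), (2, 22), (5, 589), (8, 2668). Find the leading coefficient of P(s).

Write P(s) = as^3 + bs^2 + cs + d. Substituting each data point gives a linear system:
  -a + b - c + d = -5
  8a + 4b + 2c + d = 22
  125a + 25b + 5c + d = 589
  512a + 64b + 8c + d = 2668
Solving the system yields a = 6, b = -6, c = -3, d = 4.
So P(s) = 6s^3 - 6s^2 - 3s + 4.
The leading coefficient is 6.

6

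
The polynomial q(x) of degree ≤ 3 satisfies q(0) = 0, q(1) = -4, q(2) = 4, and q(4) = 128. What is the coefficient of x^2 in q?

Write q(x) = ax^3 + bx^2 + cx + d. Substituting each data point gives a linear system:
  d = 0
  a + b + c + d = -4
  8a + 4b + 2c + d = 4
  64a + 16b + 4c + d = 128
Solving the system yields a = 3, b = -3, c = -4, d = 0.
So q(x) = 3x^3 - 3x^2 - 4x.
The coefficient of x^2 is -3.

-3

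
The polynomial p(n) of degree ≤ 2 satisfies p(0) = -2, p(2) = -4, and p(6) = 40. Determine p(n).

Using the Lagrange interpolation formula with nodes 0, 2, 6:
  L_0(n) = (n - 2)(n - 6) / 12
  L_1(n) = n(n - 6) / -8
  L_2(n) = n(n - 2) / 24
Then p(n) = -2·L_0(n) - 4·L_1(n) + 40·L_2(n).
Expanding and collecting terms gives p(n) = 2n² - 5n - 2.
Check: p(2) = -4. ✓

p(n) = 2n^2 - 5n - 2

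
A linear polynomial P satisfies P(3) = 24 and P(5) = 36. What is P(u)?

P(u) = 6u + 6

Using the Lagrange interpolation formula with nodes 3, 5:
  L_0(u) = (u - 5) / -2
  L_1(u) = (u - 3) / 2
Then P(u) = 24·L_0(u) + 36·L_1(u).
Expanding and collecting terms gives P(u) = 6u + 6.
Check: P(5) = 36. ✓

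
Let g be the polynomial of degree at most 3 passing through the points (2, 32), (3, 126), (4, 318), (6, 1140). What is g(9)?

Write g(t) = at^3 + bt^2 + ct + d. Substituting each data point gives a linear system:
  8a + 4b + 2c + d = 32
  27a + 9b + 3c + d = 126
  64a + 16b + 4c + d = 318
  216a + 36b + 6c + d = 1140
Solving the system yields a = 6, b = -5, c = 5, d = -6.
So g(t) = 6t^3 - 5t^2 + 5t - 6.
Then g(9) = 4008.

4008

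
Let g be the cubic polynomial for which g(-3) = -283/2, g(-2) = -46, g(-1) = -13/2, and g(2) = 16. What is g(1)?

Using the Lagrange interpolation formula with nodes -3, -2, -1, 2:
  L_0(t) = (t + 2)(t + 1)(t - 2) / -10
  L_1(t) = (t + 3)(t + 1)(t - 2) / 4
  L_2(t) = (t + 3)(t + 2)(t - 2) / -6
  L_3(t) = (t + 3)(t + 2)(t + 1) / 60
Then g(t) = -283/2·L_0(t) - 46·L_1(t) - 13/2·L_2(t) + 16·L_3(t).
Expanding and collecting terms gives g(t) = 4t^3 - 4t^2 - (1/2)t + 1.
Evaluating at t = 1: g(1) = 1/2.

1/2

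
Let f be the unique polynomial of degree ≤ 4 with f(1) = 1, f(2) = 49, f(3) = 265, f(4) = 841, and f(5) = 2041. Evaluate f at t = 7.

7729

Using the Lagrange interpolation formula with nodes 1, 2, 3, 4, 5:
  L_0(t) = (t - 2)(t - 3)(t - 4)(t - 5) / 24
  L_1(t) = (t - 1)(t - 3)(t - 4)(t - 5) / -6
  L_2(t) = (t - 1)(t - 2)(t - 4)(t - 5) / 4
  L_3(t) = (t - 1)(t - 2)(t - 3)(t - 5) / -6
  L_4(t) = (t - 1)(t - 2)(t - 3)(t - 4) / 24
Then f(t) = 1·L_0(t) + 49·L_1(t) + 265·L_2(t) + 841·L_3(t) + 2041·L_4(t).
Expanding and collecting terms gives f(t) = 3t^4 + 2t^3 - 3t^2 - 2t + 1.
Evaluating at t = 7: f(7) = 7729.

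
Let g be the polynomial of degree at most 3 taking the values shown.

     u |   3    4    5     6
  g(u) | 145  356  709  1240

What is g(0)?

4

Write g(u) = au^3 + bu^2 + cu + d. Substituting each data point gives a linear system:
  27a + 9b + 3c + d = 145
  64a + 16b + 4c + d = 356
  125a + 25b + 5c + d = 709
  216a + 36b + 6c + d = 1240
Solving the system yields a = 6, b = -1, c = -4, d = 4.
So g(u) = 6u^3 - u^2 - 4u + 4.
Then g(0) = 4.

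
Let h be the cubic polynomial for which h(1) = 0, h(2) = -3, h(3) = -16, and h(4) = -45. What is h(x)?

h(x) = -x^3 + x^2 + x - 1

Using the Lagrange interpolation formula with nodes 1, 2, 3, 4:
  L_0(x) = (x - 2)(x - 3)(x - 4) / -6
  L_1(x) = (x - 1)(x - 3)(x - 4) / 2
  L_2(x) = (x - 1)(x - 2)(x - 4) / -2
  L_3(x) = (x - 1)(x - 2)(x - 3) / 6
Then h(x) = 0·L_0(x) - 3·L_1(x) - 16·L_2(x) - 45·L_3(x).
Expanding and collecting terms gives h(x) = -x³ + x² + x - 1.
Check: h(3) = -16. ✓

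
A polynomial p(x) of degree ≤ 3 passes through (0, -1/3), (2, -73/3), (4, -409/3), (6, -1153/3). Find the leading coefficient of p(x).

-1

Write p(x) = ax^3 + bx^2 + cx + d. Substituting each data point gives a linear system:
  d = -1/3
  8a + 4b + 2c + d = -73/3
  64a + 16b + 4c + d = -409/3
  216a + 36b + 6c + d = -1153/3
Solving the system yields a = -1, b = -5, c = 2, d = -1/3.
So p(x) = -x^3 - 5x^2 + 2x - 1/3.
The leading coefficient is -1.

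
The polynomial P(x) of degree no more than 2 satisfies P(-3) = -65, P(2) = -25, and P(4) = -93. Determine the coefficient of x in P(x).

2

Write P(x) = ax^2 + bx + c. Substituting each data point gives a linear system:
  9a - 3b + c = -65
  4a + 2b + c = -25
  16a + 4b + c = -93
Solving the system yields a = -6, b = 2, c = -5.
So P(x) = -6x^2 + 2x - 5.
The coefficient of x is 2.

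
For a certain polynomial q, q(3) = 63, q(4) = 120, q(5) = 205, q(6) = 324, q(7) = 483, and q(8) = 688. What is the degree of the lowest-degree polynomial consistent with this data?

3

Forward differences of the values at u = 3, 4, 5, 6, 7, 8:
  q  : 63  120  205  324  483  688
  Δ  : 57  85  119  159  205
  Δ^2: 28  34  40  46
  Δ^3: 6  6  6
  Δ^4: 0  0
  Δ^5: 0
The third differences are constant (6) and nonzero, while all higher differences vanish, so the minimal degree is 3.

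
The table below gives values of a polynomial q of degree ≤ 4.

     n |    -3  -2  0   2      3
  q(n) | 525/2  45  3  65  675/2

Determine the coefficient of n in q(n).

Write q(n) = an^4 + bn^3 + cn^2 + dn + e. Substituting each data point gives a linear system:
  81a - 27b + 9c - 3d + e = 525/2
  16a - 8b + 4c - 2d + e = 45
  e = 3
  16a + 8b + 4c + 2d + e = 65
  81a + 27b + 9c + 3d + e = 675/2
Solving the system yields a = 4, b = 3/2, c = -3, d = -1, e = 3.
So q(n) = 4n^4 + (3/2)n^3 - 3n^2 - n + 3.
The coefficient of n is -1.

-1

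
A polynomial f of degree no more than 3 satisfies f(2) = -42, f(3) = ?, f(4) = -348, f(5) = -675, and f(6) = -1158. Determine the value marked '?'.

On equispaced nodes a degree-3 polynomial has vanishing fourth forward difference, so
  f(2) - 4·f(3) + 6·f(4) - 4·f(5) + f(6) = 0.
Substituting the known values and solving for f(3):
  -4·f(3) = 588
  f(3) = -147.

-147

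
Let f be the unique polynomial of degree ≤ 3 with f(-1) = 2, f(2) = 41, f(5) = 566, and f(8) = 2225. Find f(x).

f(x) = 4x^3 + 3x^2 - 2x + 1

Using the Lagrange interpolation formula with nodes -1, 2, 5, 8:
  L_0(x) = (x - 2)(x - 5)(x - 8) / -162
  L_1(x) = (x + 1)(x - 5)(x - 8) / 54
  L_2(x) = (x + 1)(x - 2)(x - 8) / -54
  L_3(x) = (x + 1)(x - 2)(x - 5) / 162
Then f(x) = 2·L_0(x) + 41·L_1(x) + 566·L_2(x) + 2225·L_3(x).
Expanding and collecting terms gives f(x) = 4x³ + 3x² - 2x + 1.
Check: f(5) = 566. ✓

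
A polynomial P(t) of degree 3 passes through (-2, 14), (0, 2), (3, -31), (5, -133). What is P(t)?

P(t) = -t^3 - 2t + 2

Write P(t) = at^3 + bt^2 + ct + d. Substituting each data point gives a linear system:
  -8a + 4b - 2c + d = 14
  d = 2
  27a + 9b + 3c + d = -31
  125a + 25b + 5c + d = -133
Solving the system yields a = -1, b = 0, c = -2, d = 2.
So P(t) = -t³ - 2t + 2.
Check: P(5) = -133. ✓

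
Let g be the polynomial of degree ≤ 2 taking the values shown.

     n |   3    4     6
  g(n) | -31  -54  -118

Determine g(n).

Using the Lagrange interpolation formula with nodes 3, 4, 6:
  L_0(n) = (n - 4)(n - 6) / 3
  L_1(n) = (n - 3)(n - 6) / -2
  L_2(n) = (n - 3)(n - 4) / 6
Then g(n) = -31·L_0(n) - 54·L_1(n) - 118·L_2(n).
Expanding and collecting terms gives g(n) = -3n^2 - 2n + 2.
Check: g(6) = -118. ✓

g(n) = -3n^2 - 2n + 2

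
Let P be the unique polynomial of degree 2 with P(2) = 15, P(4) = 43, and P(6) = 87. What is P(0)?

Write P(n) = an^2 + bn + c. Substituting each data point gives a linear system:
  4a + 2b + c = 15
  16a + 4b + c = 43
  36a + 6b + c = 87
Solving the system yields a = 2, b = 2, c = 3.
So P(n) = 2n^2 + 2n + 3.
Then P(0) = 3.

3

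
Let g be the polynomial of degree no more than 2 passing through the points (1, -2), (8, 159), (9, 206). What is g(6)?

83

Using the Lagrange interpolation formula with nodes 1, 8, 9:
  L_0(t) = (t - 8)(t - 9) / 56
  L_1(t) = (t - 1)(t - 9) / -7
  L_2(t) = (t - 1)(t - 8) / 8
Then g(t) = -2·L_0(t) + 159·L_1(t) + 206·L_2(t).
Expanding and collecting terms gives g(t) = 3t^2 - 4t - 1.
Evaluating at t = 6: g(6) = 83.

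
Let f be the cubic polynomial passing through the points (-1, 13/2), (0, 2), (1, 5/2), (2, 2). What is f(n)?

Write f(n) = an^3 + bn^2 + cn + d. Substituting each data point gives a linear system:
  -a + b - c + d = 13/2
  d = 2
  a + b + c + d = 5/2
  8a + 4b + 2c + d = 2
Solving the system yields a = -1, b = 5/2, c = -1, d = 2.
So f(n) = -n^3 + (5/2)n^2 - n + 2.
Check: f(-1) = 13/2. ✓

f(n) = -n^3 + (5/2)n^2 - n + 2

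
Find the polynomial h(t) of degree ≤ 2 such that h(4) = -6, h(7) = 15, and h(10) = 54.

h(t) = t^2 - 4t - 6

Using the Lagrange interpolation formula with nodes 4, 7, 10:
  L_0(t) = (t - 7)(t - 10) / 18
  L_1(t) = (t - 4)(t - 10) / -9
  L_2(t) = (t - 4)(t - 7) / 18
Then h(t) = -6·L_0(t) + 15·L_1(t) + 54·L_2(t).
Expanding and collecting terms gives h(t) = t² - 4t - 6.
Check: h(7) = 15. ✓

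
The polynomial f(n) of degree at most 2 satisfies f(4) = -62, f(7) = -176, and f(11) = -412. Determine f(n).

Write f(n) = an^2 + bn + c. Substituting each data point gives a linear system:
  16a + 4b + c = -62
  49a + 7b + c = -176
  121a + 11b + c = -412
Solving the system yields a = -3, b = -5, c = 6.
So f(n) = -3n^2 - 5n + 6.
Check: f(11) = -412. ✓

f(n) = -3n^2 - 5n + 6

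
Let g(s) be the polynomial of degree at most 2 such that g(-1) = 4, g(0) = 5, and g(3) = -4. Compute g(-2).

1

Write g(s) = as^2 + bs + c. Substituting each data point gives a linear system:
  a - b + c = 4
  c = 5
  9a + 3b + c = -4
Solving the system yields a = -1, b = 0, c = 5.
So g(s) = -s² + 5.
Then g(-2) = 1.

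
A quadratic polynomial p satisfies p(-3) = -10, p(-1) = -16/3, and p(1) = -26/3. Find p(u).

p(u) = -u^2 - (5/3)u - 6

Using the Lagrange interpolation formula with nodes -3, -1, 1:
  L_0(u) = (u + 1)(u - 1) / 8
  L_1(u) = (u + 3)(u - 1) / -4
  L_2(u) = (u + 3)(u + 1) / 8
Then p(u) = -10·L_0(u) - 16/3·L_1(u) - 26/3·L_2(u).
Expanding and collecting terms gives p(u) = -u^2 - (5/3)u - 6.
Check: p(1) = -26/3. ✓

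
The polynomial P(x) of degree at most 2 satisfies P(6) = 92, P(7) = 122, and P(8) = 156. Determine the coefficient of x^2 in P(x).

Write P(x) = ax^2 + bx + c. Substituting each data point gives a linear system:
  36a + 6b + c = 92
  49a + 7b + c = 122
  64a + 8b + c = 156
Solving the system yields a = 2, b = 4, c = -4.
So P(x) = 2x^2 + 4x - 4.
The leading coefficient is 2.

2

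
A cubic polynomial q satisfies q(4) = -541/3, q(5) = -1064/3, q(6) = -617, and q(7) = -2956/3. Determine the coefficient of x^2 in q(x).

Write q(x) = ax^3 + bx^2 + cx + d. Substituting each data point gives a linear system:
  64a + 16b + 4c + d = -541/3
  125a + 25b + 5c + d = -1064/3
  216a + 36b + 6c + d = -617
  343a + 49b + 7c + d = -2956/3
Solving the system yields a = -3, b = 1, c = -1/3, d = -3.
So q(x) = -3x^3 + x^2 - (1/3)x - 3.
The coefficient of x^2 is 1.

1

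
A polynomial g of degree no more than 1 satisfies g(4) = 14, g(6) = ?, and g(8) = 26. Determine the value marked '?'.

20

The 2 known points determine the degree-1 polynomial uniquely.
Write g(s) = as + b. Substituting each data point gives a linear system:
  4a + b = 14
  8a + b = 26
Solving the system yields a = 3, b = 2.
So g(s) = 3s + 2.
Then g(6) = 20.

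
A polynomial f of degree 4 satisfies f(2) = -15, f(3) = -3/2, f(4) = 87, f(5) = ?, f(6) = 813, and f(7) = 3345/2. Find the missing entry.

The 5 known points determine the degree-4 polynomial uniquely.
Write f(x) = ax^4 + bx^3 + cx^2 + dx + e. Substituting each data point gives a linear system:
  16a + 8b + 4c + 2d + e = -15
  81a + 27b + 9c + 3d + e = -3/2
  256a + 64b + 16c + 4d + e = 87
  1296a + 216b + 36c + 6d + e = 813
  2401a + 343b + 49c + 7d + e = 3345/2
Solving the system yields a = 1, b = -3/2, c = -4, d = -3, e = 3.
So f(x) = x^4 - (3/2)x^3 - 4x^2 - 3x + 3.
Then f(5) = 651/2.

651/2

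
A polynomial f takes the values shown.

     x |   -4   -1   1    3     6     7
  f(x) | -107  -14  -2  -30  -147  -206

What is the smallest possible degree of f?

Divided differences on the nodes -4, -1, 1, 3, 6, 7:
  order 0: -107  -14  -2  -30  -147  -206
  order 1: 31  6  -14  -39  -59
  order 2: -5  -5  -5  -5
  order 3: 0  0  0
  order 4: 0  0
  order 5: 0
The order-2 divided differences are all -5 (nonzero) and every higher order vanishes, so the data lies on a polynomial of degree exactly 2.

2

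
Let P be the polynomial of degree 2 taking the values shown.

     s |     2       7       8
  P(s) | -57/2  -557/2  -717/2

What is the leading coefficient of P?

Write P(s) = as^2 + bs + c. Substituting each data point gives a linear system:
  4a + 2b + c = -57/2
  49a + 7b + c = -557/2
  64a + 8b + c = -717/2
Solving the system yields a = -5, b = -5, c = 3/2.
So P(s) = -5s² - 5s + 3/2.
The leading coefficient is -5.

-5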